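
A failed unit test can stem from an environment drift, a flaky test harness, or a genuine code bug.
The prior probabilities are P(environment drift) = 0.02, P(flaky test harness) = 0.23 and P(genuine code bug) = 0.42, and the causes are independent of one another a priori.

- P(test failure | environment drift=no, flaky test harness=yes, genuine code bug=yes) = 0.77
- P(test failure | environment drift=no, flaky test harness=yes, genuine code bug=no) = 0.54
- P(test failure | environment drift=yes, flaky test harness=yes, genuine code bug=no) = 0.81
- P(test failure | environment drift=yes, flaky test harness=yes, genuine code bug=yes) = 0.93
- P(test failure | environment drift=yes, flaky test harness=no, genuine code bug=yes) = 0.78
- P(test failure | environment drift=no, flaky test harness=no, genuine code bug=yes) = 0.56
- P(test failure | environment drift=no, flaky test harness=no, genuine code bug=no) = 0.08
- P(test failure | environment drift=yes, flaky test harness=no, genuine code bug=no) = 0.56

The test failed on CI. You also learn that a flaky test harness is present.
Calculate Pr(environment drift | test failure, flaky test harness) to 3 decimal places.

P(test failure | flaky test harness) = 0.54·0.98·0.58 + 0.77·0.98·0.42 + 0.81·0.02·0.58 + 0.93·0.02·0.42 = 0.306936 + 0.316932 + 0.009396 + 0.007812 = 0.641076
Restricting to configurations with environment drift present: 0.009396 + 0.007812 = 0.017208.
P(environment drift | test failure, flaky test harness) = 0.017208 / 0.641076 ≈ 0.027

Pr(environment drift | test failure, flaky test harness) ≈ 0.027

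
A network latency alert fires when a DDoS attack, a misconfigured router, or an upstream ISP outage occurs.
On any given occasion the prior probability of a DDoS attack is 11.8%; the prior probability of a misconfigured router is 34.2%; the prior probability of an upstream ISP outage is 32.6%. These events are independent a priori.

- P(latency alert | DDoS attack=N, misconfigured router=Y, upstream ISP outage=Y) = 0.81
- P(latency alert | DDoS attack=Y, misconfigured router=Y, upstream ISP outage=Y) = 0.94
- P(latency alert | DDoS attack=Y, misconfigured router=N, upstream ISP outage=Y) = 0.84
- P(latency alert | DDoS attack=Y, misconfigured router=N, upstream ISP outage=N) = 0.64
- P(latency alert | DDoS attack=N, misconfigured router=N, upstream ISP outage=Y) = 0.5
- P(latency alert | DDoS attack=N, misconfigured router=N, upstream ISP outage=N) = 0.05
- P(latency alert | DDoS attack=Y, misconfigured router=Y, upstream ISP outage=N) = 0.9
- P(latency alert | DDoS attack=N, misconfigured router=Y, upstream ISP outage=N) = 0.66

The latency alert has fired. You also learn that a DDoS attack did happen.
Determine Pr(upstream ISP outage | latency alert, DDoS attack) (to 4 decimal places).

For the numerator, keep only upstream ISP outage=true terms: 0.180187 + 0.104802 = 0.284989
The normalizing constant is 0.64·0.658·0.674 + 0.84·0.658·0.326 + 0.9·0.342·0.674 + 0.94·0.342·0.326 = 0.776281
P(upstream ISP outage | latency alert, DDoS attack) = 0.284989/0.776281 ≈ 0.3671

Pr(upstream ISP outage | latency alert, DDoS attack) ≈ 0.3671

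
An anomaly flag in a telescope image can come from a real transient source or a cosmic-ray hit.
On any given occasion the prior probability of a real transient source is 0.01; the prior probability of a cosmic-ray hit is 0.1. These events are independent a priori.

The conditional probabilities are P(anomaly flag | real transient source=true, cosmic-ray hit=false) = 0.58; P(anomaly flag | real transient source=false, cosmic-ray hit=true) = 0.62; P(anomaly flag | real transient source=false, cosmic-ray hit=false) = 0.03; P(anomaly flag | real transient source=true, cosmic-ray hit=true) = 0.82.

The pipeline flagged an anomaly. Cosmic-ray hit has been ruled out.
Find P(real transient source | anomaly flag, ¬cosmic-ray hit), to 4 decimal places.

P(real transient source | anomaly flag, ¬cosmic-ray hit) ≈ 0.1634

Sum P(anomaly flag|·) weighted by the priors over both values of real transient source:
  P(anomaly flag | ¬cosmic-ray hit) = 0.03·0.99 + 0.58·0.01
        = 0.029700 + 0.005800 = 0.035500
Keeping only the real transient source-present terms gives 0.005800, so
  P(real transient source | anomaly flag, ¬cosmic-ray hit) = 0.005800 / 0.035500 ≈ 0.1634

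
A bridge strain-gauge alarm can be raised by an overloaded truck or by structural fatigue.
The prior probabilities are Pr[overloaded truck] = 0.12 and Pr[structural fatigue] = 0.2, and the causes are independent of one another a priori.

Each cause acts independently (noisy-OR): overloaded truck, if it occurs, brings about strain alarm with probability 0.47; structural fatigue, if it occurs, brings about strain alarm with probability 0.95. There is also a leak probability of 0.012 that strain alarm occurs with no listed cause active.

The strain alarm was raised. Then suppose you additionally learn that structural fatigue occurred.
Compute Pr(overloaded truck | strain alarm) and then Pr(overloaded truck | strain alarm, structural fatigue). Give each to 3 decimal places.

Under noisy-OR, P(strain alarm | causes) = 1 − (1−0.012)·∏(1−qᵢ) over the active causes.
Enumerate the 4 (overloaded truck, structural fatigue) configurations and weight by the priors:
  P(strain alarm) = 0.012×0.88×0.8 + 0.9506×0.88×0.2 + 0.47636×0.12×0.8 + 0.973818×0.12×0.2
        = 0.008448 + 0.167306 + 0.045731 + 0.023372 = 0.244857
The terms with overloaded truck present sum to 0.069103, so
  P(overloaded truck | strain alarm) = 0.069103 / 0.244857 ≈ 0.282

With the extra evidence:
Enumerate both values of overloaded truck and weight by the priors:
  P(strain alarm | structural fatigue) = 0.9506×0.88 + 0.973818×0.12
        = 0.836528 + 0.116858 = 0.953386
Keeping only the overloaded truck-present terms gives 0.116858, so
  P(overloaded truck | strain alarm, structural fatigue) = 0.116858 / 0.953386 ≈ 0.123
— structural fatigue explains away the evidence for overloaded truck.

Pr(overloaded truck | strain alarm) ≈ 0.282; Pr(overloaded truck | strain alarm, structural fatigue) ≈ 0.123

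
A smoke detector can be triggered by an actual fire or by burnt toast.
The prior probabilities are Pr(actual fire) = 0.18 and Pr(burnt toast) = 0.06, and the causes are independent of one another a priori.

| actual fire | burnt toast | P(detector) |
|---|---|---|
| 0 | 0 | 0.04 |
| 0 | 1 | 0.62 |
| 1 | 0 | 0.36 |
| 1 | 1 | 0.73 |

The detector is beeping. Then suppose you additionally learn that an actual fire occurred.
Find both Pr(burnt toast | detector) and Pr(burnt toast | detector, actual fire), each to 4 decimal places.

Pr(burnt toast | detector) ≈ 0.2950; Pr(burnt toast | detector, actual fire) ≈ 0.1146

Weight on burnt toast=true, given the evidence: 0.030504 + 0.007884 = 0.038388
The normalizing constant is 0.04*0.82*0.94 + 0.62*0.82*0.06 + 0.36*0.18*0.94 + 0.73*0.18*0.06 = 0.130132
P(burnt toast | detector) = 0.038388/0.130132 ≈ 0.2950

Now also conditioning on actual fire=true:
Enumerate both values of burnt toast and weight by the priors:
  P(detector | actual fire) = 0.36·0.94 + 0.73·0.06
        = 0.338400 + 0.043800 = 0.382200
Configurations with burnt toast contribute 0.043800, so
  P(burnt toast | detector, actual fire) = 0.043800 / 0.382200 ≈ 0.1146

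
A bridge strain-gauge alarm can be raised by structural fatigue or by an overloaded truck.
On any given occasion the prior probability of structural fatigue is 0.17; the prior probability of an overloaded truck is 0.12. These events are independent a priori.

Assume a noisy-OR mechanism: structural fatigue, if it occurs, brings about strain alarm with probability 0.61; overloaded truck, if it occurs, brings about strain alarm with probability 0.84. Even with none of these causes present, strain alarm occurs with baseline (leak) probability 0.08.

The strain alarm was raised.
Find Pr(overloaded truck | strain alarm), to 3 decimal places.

Pr(overloaded truck | strain alarm) ≈ 0.403

Under noisy-OR, P(strain alarm | causes) = 1 − (1−0.08)·∏(1−qᵢ) over the active causes.
P(strain alarm) = 0.08*0.83*0.88 + 0.8528*0.83*0.12 + 0.6412*0.17*0.88 + 0.942592*0.17*0.12 = 0.058432 + 0.084939 + 0.095924 + 0.019229 = 0.258524
The overloaded truck-present share is 0.084939 + 0.019229 = 0.104168.
Hence the posterior is 0.104168/0.258524 ≈ 0.403.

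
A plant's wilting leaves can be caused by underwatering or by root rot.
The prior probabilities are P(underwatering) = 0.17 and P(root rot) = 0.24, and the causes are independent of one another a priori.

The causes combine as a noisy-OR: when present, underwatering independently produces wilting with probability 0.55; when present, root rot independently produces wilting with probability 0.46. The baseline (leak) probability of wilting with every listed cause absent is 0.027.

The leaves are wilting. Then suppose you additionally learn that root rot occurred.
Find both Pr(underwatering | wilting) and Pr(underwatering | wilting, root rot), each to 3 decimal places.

Pr(underwatering | wilting) ≈ 0.482; Pr(underwatering | wilting, root rot) ≈ 0.248

Under noisy-OR, P(wilting | causes) = 1 − (1−0.027)·∏(1−qᵢ) over the active causes.
Numerator (weight on configurations with underwatering): 0.072630 + 0.031153 = 0.103783
Normalizer over all consistent configurations: 0.027×0.83×0.76 + 0.47458×0.83×0.24 + 0.56215×0.17×0.76 + 0.763561×0.17×0.24 = 0.215351
Posterior = 0.103783 / 0.215351 ≈ 0.482

With the extra evidence:
P(wilting | root rot) = 0.47458*0.83 + 0.763561*0.17 = 0.393901 + 0.129805 = 0.523706
The underwatering-present share is 0.763561*0.17 = 0.129805.
Hence the posterior is 0.129805/0.523706 ≈ 0.248.
Conditioning on root rot lowers the posterior on underwatering: the classic explaining-away effect in a common-effect structure.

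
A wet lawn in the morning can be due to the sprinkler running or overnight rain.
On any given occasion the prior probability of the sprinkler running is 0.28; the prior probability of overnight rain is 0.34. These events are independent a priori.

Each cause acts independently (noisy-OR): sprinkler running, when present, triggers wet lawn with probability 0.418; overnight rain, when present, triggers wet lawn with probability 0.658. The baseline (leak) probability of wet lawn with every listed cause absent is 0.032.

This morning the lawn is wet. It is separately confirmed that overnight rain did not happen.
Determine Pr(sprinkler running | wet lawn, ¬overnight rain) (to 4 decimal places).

Under noisy-OR, P(wet lawn | causes) = 1 − (1−0.032)·∏(1−qᵢ) over the active causes.
Numerator (weight on configurations with sprinkler running): 0.436624·0.28 = 0.122255
Denominator P(wet lawn | ¬overnight rain): 0.032·0.72 + 0.436624·0.28 = 0.145295
Posterior = 0.122255 / 0.145295 ≈ 0.8414

Pr(sprinkler running | wet lawn, ¬overnight rain) ≈ 0.8414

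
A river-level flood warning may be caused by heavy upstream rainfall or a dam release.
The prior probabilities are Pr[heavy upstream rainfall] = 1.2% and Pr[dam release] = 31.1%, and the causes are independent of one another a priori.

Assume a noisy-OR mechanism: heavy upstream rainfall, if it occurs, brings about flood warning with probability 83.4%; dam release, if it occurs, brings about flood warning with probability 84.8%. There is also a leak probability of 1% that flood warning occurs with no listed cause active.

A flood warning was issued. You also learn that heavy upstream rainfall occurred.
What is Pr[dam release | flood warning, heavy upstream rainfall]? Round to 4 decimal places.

Under noisy-OR, P(flood warning | causes) = 1 − (1−0.01)·∏(1−qᵢ) over the active causes.
P(flood warning | heavy upstream rainfall) = 0.83566·0.689 + 0.97502·0.311 = 0.575770 + 0.303231 = 0.879001
Of this, 0.303231 comes from 0.97502·0.311 (the dam release=true cases).
P(dam release | flood warning, heavy upstream rainfall) = 0.303231 / 0.879001 ≈ 0.3450

Pr[dam release | flood warning, heavy upstream rainfall] ≈ 0.3450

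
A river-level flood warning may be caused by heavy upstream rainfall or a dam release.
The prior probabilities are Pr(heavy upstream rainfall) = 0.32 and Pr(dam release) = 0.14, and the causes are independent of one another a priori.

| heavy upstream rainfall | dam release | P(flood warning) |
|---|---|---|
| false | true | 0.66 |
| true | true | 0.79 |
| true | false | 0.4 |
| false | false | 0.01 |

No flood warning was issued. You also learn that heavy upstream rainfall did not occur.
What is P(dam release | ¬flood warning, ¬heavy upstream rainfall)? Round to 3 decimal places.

P(dam release | ¬flood warning, ¬heavy upstream rainfall) ≈ 0.053

P(¬flood warning | ¬heavy upstream rainfall) = 0.99×0.86 + 0.34×0.14 = 0.851400 + 0.047600 = 0.899000
Restricting to configurations with dam release present: 0.34×0.14 = 0.047600.
So P(dam release | ¬flood warning, ¬heavy upstream rainfall) = 0.047600/0.899000 ≈ 0.053.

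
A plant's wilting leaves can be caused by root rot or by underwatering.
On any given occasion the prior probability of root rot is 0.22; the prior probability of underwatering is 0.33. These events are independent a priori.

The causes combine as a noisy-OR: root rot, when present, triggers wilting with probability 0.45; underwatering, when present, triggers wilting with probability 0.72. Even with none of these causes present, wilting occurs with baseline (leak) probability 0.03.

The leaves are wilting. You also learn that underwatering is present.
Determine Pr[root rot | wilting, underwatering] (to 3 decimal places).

Pr[root rot | wilting, underwatering] ≈ 0.248

Under noisy-OR, P(wilting | causes) = 1 − (1−0.03)·∏(1−qᵢ) over the active causes.
P(wilting | underwatering) = 0.7284*0.78 + 0.85062*0.22 = 0.568152 + 0.187136 = 0.755288
Restricting to configurations with root rot present: 0.85062*0.22 = 0.187136.
P(root rot | wilting, underwatering) = 0.187136 / 0.755288 ≈ 0.248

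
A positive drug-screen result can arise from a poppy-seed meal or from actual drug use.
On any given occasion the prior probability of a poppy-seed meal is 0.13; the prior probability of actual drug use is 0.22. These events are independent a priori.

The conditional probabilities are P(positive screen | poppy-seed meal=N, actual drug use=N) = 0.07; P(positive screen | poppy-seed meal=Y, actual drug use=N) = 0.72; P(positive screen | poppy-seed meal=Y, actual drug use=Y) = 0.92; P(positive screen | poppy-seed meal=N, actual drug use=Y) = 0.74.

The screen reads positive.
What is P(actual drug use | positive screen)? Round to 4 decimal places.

P(actual drug use | positive screen) ≈ 0.5822

Enumerate the 4 (poppy-seed meal, actual drug use) configurations and weight by the priors:
  P(positive screen) = 0.07·0.87·0.78 + 0.74·0.87·0.22 + 0.72·0.13·0.78 + 0.92·0.13·0.22
        = 0.047502 + 0.141636 + 0.073008 + 0.026312 = 0.288458
Keeping only the actual drug use-present terms gives 0.167948, so
  P(actual drug use | positive screen) = 0.167948 / 0.288458 ≈ 0.5822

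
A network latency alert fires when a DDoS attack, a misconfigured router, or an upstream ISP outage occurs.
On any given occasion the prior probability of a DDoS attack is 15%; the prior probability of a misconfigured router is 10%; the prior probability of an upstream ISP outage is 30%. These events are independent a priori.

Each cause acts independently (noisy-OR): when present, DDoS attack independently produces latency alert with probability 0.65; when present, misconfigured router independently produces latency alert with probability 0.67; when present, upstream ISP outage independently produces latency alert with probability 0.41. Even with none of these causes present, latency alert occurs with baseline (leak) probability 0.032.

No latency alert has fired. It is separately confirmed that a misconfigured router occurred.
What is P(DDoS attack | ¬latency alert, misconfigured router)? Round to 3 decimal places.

P(DDoS attack | ¬latency alert, misconfigured router) ≈ 0.058

Under noisy-OR, P(latency alert | causes) = 1 − (1−0.032)·∏(1−qᵢ) over the active causes.
P(¬latency alert | misconfigured router) = 0.31944×0.85×0.7 + 0.18847×0.85×0.3 + 0.111804×0.15×0.7 + 0.065964×0.15×0.3 = 0.190067 + 0.048060 + 0.011739 + 0.002968 = 0.252834
The DDoS attack-present share is 0.011739 + 0.002968 = 0.014707.
Hence the posterior is 0.014707/0.252834 ≈ 0.058.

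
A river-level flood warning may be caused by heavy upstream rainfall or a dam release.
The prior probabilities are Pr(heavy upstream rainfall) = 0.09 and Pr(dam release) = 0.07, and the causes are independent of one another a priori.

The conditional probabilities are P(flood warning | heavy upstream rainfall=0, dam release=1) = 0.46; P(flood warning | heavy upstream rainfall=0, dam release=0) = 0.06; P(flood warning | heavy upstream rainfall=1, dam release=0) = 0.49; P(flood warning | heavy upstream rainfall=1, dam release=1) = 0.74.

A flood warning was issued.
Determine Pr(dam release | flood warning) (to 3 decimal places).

Weight on dam release=true, given the evidence: 0.029302 + 0.004662 = 0.033964
The normalizing constant is 0.06*0.91*0.93 + 0.46*0.91*0.07 + 0.49*0.09*0.93 + 0.74*0.09*0.07 = 0.125755
P(dam release | flood warning) = 0.033964/0.125755 ≈ 0.270

Pr(dam release | flood warning) ≈ 0.270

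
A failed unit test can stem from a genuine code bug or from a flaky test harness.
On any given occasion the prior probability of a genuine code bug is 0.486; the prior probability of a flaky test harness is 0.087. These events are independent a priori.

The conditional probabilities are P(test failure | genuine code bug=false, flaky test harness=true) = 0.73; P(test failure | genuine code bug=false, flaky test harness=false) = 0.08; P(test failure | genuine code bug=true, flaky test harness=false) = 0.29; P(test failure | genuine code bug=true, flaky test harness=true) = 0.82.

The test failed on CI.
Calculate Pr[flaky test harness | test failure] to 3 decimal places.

Enumerate the 4 (genuine code bug, flaky test harness) configurations and weight by the priors:
  P(test failure) = 0.08·0.514·0.913 + 0.73·0.514·0.087 + 0.29·0.486·0.913 + 0.82·0.486·0.087
        = 0.037543 + 0.032644 + 0.128678 + 0.034671 = 0.233536
The terms with flaky test harness present sum to 0.067315, so
  P(flaky test harness | test failure) = 0.067315 / 0.233536 ≈ 0.288

Pr[flaky test harness | test failure] ≈ 0.288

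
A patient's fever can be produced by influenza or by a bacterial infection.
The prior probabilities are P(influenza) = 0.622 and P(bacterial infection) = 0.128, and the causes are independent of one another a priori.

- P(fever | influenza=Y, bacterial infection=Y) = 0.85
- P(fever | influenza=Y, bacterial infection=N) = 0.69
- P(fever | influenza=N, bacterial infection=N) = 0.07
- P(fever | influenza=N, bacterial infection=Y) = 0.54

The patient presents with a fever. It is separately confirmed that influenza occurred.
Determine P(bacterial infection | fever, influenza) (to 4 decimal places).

P(bacterial infection | fever, influenza) ≈ 0.1531

Numerator (weight on configurations with bacterial infection): 0.85·0.128 = 0.108800
Denominator P(fever | influenza): 0.69·0.872 + 0.85·0.128 = 0.710480
Posterior = 0.108800 / 0.710480 ≈ 0.1531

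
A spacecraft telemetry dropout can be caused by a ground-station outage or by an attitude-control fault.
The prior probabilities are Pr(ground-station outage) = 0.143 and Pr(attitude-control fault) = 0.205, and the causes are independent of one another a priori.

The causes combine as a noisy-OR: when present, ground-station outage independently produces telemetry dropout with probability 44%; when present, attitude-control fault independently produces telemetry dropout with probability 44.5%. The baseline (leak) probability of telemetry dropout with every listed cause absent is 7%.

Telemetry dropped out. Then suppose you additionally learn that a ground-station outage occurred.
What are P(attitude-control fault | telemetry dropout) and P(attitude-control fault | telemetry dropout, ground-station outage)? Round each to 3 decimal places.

P(attitude-control fault | telemetry dropout) ≈ 0.509; P(attitude-control fault | telemetry dropout, ground-station outage) ≈ 0.277

Under noisy-OR, P(telemetry dropout | causes) = 1 − (1−0.07)·∏(1−qᵢ) over the active causes.
Numerator (weight on configurations with attitude-control fault): 0.085005 + 0.020842 = 0.105847
Normalizer over all consistent configurations: 0.07·0.857·0.795 + 0.48385·0.857·0.205 + 0.4792·0.143·0.795 + 0.710956·0.143·0.205 = 0.208017
Posterior = 0.105847 / 0.208017 ≈ 0.509

Now also conditioning on ground-station outage=true:
By total probability over both values of attitude-control fault:
  P(telemetry dropout | ground-station outage) = 0.4792·0.795 + 0.710956·0.205
        = 0.380964 + 0.145746 = 0.526710
The terms with attitude-control fault present sum to 0.145746, so
  P(attitude-control fault | telemetry dropout, ground-station outage) = 0.145746 / 0.526710 ≈ 0.277
Conditioning on ground-station outage lowers the posterior on attitude-control fault: the classic explaining-away effect in a common-effect structure.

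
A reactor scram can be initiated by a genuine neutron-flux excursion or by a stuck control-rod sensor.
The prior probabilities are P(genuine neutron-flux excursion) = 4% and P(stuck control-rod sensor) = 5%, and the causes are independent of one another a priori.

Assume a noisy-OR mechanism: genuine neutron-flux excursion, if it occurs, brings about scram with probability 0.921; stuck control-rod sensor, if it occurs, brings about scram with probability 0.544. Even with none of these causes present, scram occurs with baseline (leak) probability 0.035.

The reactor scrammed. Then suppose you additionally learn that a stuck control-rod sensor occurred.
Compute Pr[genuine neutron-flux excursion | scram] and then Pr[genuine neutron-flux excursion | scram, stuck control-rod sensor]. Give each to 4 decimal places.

Pr[genuine neutron-flux excursion | scram] ≈ 0.3864; Pr[genuine neutron-flux excursion | scram, stuck control-rod sensor] ≈ 0.0670

Under noisy-OR, P(scram | causes) = 1 − (1−0.035)·∏(1−qᵢ) over the active causes.
Sum P(scram|·) weighted by the priors over the 4 (genuine neutron-flux excursion, stuck control-rod sensor) configurations:
  P(scram) = 0.035*0.96*0.95 + 0.55996*0.96*0.05 + 0.923765*0.04*0.95 + 0.965237*0.04*0.05
        = 0.031920 + 0.026878 + 0.035103 + 0.001930 = 0.095831
Keeping only the genuine neutron-flux excursion-present terms gives 0.037033, so
  P(genuine neutron-flux excursion | scram) = 0.037033 / 0.095831 ≈ 0.3864

With the extra evidence:
P(scram | stuck control-rod sensor) = 0.55996*0.96 + 0.965237*0.04 = 0.537562 + 0.038609 = 0.576171
The genuine neutron-flux excursion-present share is 0.965237*0.04 = 0.038609.
P(genuine neutron-flux excursion | scram, stuck control-rod sensor) = 0.038609 / 0.576171 ≈ 0.0670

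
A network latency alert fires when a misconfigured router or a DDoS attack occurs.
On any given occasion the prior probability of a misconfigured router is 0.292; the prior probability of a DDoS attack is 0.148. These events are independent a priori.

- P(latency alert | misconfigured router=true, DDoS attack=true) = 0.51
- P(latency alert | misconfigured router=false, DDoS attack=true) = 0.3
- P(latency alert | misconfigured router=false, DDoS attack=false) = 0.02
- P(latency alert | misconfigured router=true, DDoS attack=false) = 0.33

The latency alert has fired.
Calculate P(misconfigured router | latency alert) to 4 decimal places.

P(misconfigured router | latency alert) ≈ 0.7054

By total probability over the 4 (misconfigured router, DDoS attack) configurations:
  P(latency alert) = 0.02·0.708·0.852 + 0.3·0.708·0.148 + 0.33·0.292·0.852 + 0.51·0.292·0.148
        = 0.012064 + 0.031435 + 0.082099 + 0.022040 = 0.147638
The terms with misconfigured router present sum to 0.104139, so
  P(misconfigured router | latency alert) = 0.104139 / 0.147638 ≈ 0.7054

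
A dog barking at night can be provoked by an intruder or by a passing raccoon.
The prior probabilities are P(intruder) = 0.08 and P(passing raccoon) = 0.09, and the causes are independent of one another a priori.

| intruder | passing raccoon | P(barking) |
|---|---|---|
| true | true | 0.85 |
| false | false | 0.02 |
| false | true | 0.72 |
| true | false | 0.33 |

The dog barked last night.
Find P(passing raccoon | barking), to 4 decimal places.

P(passing raccoon | barking) ≈ 0.6172

Enumerate the 4 (intruder, passing raccoon) configurations and weight by the priors:
  P(barking) = 0.02·0.92·0.91 + 0.72·0.92·0.09 + 0.33·0.08·0.91 + 0.85·0.08·0.09
        = 0.016744 + 0.059616 + 0.024024 + 0.006120 = 0.106504
The terms with passing raccoon present sum to 0.065736, so
  P(passing raccoon | barking) = 0.065736 / 0.106504 ≈ 0.6172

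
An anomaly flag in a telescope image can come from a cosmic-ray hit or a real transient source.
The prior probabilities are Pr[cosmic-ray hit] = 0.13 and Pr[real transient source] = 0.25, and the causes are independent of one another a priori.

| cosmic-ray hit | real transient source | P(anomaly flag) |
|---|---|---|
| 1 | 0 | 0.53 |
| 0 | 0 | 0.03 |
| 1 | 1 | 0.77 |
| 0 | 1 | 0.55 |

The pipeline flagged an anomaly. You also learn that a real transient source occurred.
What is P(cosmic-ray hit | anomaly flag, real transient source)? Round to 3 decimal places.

Numerator (weight on configurations with cosmic-ray hit): 0.77·0.13 = 0.100100
Normalizer over all consistent configurations: 0.55·0.87 + 0.77·0.13 = 0.578600
Posterior = 0.100100 / 0.578600 ≈ 0.173

P(cosmic-ray hit | anomaly flag, real transient source) ≈ 0.173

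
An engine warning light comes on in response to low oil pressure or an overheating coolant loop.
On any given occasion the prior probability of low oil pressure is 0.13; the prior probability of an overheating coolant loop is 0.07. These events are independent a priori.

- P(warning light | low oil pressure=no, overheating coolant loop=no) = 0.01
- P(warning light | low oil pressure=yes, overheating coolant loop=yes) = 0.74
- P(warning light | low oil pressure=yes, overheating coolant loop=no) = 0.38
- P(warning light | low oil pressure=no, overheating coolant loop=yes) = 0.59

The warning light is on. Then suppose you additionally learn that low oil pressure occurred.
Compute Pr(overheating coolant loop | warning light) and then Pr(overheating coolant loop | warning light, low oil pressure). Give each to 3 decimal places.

Weight on overheating coolant loop=true, given the evidence: 0.035931 + 0.006734 = 0.042665
The normalizing constant is 0.01×0.87×0.93 + 0.59×0.87×0.07 + 0.38×0.13×0.93 + 0.74×0.13×0.07 = 0.096698
Posterior = 0.042665 / 0.096698 ≈ 0.441

With the extra evidence:
By total probability over both values of overheating coolant loop:
  P(warning light | low oil pressure) = 0.38·0.93 + 0.74·0.07
        = 0.353400 + 0.051800 = 0.405200
The terms with overheating coolant loop present sum to 0.051800, so
  P(overheating coolant loop | warning light, low oil pressure) = 0.051800 / 0.405200 ≈ 0.128
— low oil pressure explains away the evidence for overheating coolant loop.

Pr(overheating coolant loop | warning light) ≈ 0.441; Pr(overheating coolant loop | warning light, low oil pressure) ≈ 0.128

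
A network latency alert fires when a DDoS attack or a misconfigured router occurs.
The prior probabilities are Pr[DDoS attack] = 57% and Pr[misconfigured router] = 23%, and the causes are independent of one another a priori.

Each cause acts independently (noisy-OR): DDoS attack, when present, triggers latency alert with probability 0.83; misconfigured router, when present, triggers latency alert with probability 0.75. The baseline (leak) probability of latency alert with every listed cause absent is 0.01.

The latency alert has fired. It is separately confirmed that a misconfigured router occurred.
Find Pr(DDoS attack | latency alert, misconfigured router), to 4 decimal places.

Pr(DDoS attack | latency alert, misconfigured router) ≈ 0.6279

Under noisy-OR, P(latency alert | causes) = 1 − (1−0.01)·∏(1−qᵢ) over the active causes.
P(latency alert | misconfigured router) = 0.7525*0.43 + 0.957925*0.57 = 0.323575 + 0.546017 = 0.869592
Restricting to configurations with DDoS attack present: 0.957925*0.57 = 0.546017.
Hence the posterior is 0.546017/0.869592 ≈ 0.6279.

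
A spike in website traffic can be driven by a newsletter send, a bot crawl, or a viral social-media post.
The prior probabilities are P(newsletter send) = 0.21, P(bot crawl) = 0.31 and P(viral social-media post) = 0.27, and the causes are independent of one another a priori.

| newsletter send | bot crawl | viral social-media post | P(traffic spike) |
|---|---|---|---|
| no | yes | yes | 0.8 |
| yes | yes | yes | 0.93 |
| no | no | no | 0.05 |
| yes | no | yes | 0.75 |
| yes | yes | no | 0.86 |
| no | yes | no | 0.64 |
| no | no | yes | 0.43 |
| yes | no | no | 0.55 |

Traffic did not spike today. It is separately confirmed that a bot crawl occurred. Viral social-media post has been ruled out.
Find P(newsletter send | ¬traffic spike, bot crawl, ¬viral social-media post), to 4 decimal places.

P(newsletter send | ¬traffic spike, bot crawl, ¬viral social-media post) ≈ 0.0937

For the numerator, keep only newsletter send=true terms: 0.14×0.21 = 0.029400
Normalizer over all consistent configurations: 0.36×0.79 + 0.14×0.21 = 0.313800
Posterior = 0.029400 / 0.313800 ≈ 0.0937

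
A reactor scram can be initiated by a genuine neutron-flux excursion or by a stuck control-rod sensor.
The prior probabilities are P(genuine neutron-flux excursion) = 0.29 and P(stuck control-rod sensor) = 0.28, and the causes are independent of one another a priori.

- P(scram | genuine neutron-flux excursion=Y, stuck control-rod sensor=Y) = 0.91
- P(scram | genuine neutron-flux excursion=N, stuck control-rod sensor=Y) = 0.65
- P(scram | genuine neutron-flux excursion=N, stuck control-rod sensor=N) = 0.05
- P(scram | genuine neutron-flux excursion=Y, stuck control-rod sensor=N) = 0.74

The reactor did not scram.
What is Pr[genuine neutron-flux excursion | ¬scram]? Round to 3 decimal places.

Numerator (weight on configurations with genuine neutron-flux excursion): 0.054288 + 0.007308 = 0.061596
Denominator P(¬scram): 0.95*0.71*0.72 + 0.35*0.71*0.28 + 0.26*0.29*0.72 + 0.09*0.29*0.28 = 0.616816
P(genuine neutron-flux excursion | ¬scram) = 0.061596/0.616816 ≈ 0.100

Pr[genuine neutron-flux excursion | ¬scram] ≈ 0.100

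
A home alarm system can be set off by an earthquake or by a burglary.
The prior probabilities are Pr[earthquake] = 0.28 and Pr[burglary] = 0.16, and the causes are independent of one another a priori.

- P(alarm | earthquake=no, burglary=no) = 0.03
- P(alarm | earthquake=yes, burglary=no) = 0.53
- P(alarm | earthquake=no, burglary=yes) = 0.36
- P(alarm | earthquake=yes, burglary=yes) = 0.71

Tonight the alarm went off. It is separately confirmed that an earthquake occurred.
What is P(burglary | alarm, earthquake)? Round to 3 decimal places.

Numerator (weight on configurations with burglary): 0.71×0.16 = 0.113600
The normalizing constant is 0.53×0.84 + 0.71×0.16 = 0.558800
P(burglary | alarm, earthquake) = 0.113600/0.558800 ≈ 0.203

P(burglary | alarm, earthquake) ≈ 0.203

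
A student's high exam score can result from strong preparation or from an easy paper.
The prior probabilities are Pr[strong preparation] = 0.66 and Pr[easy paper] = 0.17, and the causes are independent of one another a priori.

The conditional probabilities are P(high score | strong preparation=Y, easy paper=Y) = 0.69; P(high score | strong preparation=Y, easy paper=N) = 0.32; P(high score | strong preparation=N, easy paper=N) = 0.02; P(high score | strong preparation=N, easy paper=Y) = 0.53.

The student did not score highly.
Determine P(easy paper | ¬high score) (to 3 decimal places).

Sum P(¬high score|·) weighted by the priors over the 4 (strong preparation, easy paper) configurations:
  P(¬high score) = 0.98×0.34×0.83 + 0.47×0.34×0.17 + 0.68×0.66×0.83 + 0.31×0.66×0.17
        = 0.276556 + 0.027166 + 0.372504 + 0.034782 = 0.711008
Configurations with easy paper contribute 0.061948, so
  P(easy paper | ¬high score) = 0.061948 / 0.711008 ≈ 0.087

P(easy paper | ¬high score) ≈ 0.087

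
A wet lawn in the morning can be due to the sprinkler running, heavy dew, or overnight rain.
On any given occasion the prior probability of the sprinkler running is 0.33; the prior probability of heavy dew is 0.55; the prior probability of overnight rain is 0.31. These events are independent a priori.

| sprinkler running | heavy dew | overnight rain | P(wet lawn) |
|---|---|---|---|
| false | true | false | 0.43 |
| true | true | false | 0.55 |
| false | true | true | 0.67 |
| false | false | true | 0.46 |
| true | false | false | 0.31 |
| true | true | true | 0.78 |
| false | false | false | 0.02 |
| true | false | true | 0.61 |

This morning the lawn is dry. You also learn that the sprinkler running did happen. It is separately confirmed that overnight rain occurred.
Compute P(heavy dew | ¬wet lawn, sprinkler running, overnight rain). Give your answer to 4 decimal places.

P(heavy dew | ¬wet lawn, sprinkler running, overnight rain) ≈ 0.4081

For the numerator, keep only heavy dew=true terms: 0.22*0.55 = 0.121000
Denominator P(¬wet lawn | sprinkler running, overnight rain): 0.39*0.45 + 0.22*0.55 = 0.296500
Posterior = 0.121000 / 0.296500 ≈ 0.4081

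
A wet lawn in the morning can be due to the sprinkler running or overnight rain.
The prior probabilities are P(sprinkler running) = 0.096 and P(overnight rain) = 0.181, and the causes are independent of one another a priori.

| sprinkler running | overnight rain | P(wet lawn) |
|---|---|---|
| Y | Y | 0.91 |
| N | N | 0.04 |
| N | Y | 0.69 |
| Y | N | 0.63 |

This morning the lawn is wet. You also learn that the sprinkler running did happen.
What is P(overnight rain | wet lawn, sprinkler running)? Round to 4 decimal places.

P(overnight rain | wet lawn, sprinkler running) ≈ 0.2420

Numerator (weight on configurations with overnight rain): 0.91*0.181 = 0.164710
Denominator P(wet lawn | sprinkler running): 0.63*0.819 + 0.91*0.181 = 0.680680
P(overnight rain | wet lawn, sprinkler running) = 0.164710/0.680680 ≈ 0.2420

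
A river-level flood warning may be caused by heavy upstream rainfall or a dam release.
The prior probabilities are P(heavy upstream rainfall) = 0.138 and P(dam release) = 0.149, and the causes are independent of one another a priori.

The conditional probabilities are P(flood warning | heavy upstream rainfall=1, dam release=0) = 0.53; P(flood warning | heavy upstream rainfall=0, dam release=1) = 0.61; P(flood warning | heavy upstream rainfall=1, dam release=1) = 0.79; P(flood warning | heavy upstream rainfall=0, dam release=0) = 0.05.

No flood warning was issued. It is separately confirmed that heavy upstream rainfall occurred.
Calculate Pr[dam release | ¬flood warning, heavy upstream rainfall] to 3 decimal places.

P(¬flood warning | heavy upstream rainfall) = 0.47*0.851 + 0.21*0.149 = 0.399970 + 0.031290 = 0.431260
Of this, 0.031290 comes from 0.21*0.149 (the dam release=true cases).
P(dam release | ¬flood warning, heavy upstream rainfall) = 0.031290 / 0.431260 ≈ 0.073

Pr[dam release | ¬flood warning, heavy upstream rainfall] ≈ 0.073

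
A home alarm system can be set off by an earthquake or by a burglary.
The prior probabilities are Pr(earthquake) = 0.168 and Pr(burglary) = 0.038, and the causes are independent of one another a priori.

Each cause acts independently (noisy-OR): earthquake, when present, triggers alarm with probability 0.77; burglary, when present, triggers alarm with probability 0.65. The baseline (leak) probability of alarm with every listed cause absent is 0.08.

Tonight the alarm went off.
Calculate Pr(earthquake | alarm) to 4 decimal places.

Under noisy-OR, P(alarm | causes) = 1 − (1−0.08)·∏(1−qᵢ) over the active causes.
P(alarm) = 0.08*0.832*0.962 + 0.678*0.832*0.038 + 0.7884*0.168*0.962 + 0.92594*0.168*0.038 = 0.064031 + 0.021436 + 0.127418 + 0.005911 = 0.218796
Of this, 0.133329 comes from 0.127418 + 0.005911 (the earthquake=true cases).
So P(earthquake | alarm) = 0.133329/0.218796 ≈ 0.6094.

Pr(earthquake | alarm) ≈ 0.6094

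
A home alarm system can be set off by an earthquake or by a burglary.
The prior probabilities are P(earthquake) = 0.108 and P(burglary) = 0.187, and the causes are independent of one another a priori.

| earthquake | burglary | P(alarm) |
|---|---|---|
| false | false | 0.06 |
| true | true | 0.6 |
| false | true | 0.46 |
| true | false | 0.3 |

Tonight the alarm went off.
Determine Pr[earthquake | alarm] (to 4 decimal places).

Weight on earthquake=true, given the evidence: 0.026341 + 0.012118 = 0.038459
Normalizer over all consistent configurations: 0.06*0.892*0.813 + 0.46*0.892*0.187 + 0.3*0.108*0.813 + 0.6*0.108*0.187 = 0.158701
Posterior = 0.038459 / 0.158701 ≈ 0.2423

Pr[earthquake | alarm] ≈ 0.2423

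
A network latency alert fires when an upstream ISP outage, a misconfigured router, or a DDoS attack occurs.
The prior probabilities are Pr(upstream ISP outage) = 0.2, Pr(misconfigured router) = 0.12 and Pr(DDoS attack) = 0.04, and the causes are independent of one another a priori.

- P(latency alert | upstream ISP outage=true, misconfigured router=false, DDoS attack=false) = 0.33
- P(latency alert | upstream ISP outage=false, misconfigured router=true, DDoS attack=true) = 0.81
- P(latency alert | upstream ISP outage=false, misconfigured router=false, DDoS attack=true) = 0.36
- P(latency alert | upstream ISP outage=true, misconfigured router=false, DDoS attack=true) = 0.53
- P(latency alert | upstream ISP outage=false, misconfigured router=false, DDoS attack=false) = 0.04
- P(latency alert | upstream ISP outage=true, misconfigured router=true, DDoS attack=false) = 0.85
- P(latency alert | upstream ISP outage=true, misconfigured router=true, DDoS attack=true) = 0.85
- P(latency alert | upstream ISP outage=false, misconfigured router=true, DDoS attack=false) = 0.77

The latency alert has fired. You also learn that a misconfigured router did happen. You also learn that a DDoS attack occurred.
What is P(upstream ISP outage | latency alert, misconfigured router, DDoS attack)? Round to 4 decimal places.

By total probability over both values of upstream ISP outage:
  P(latency alert | misconfigured router, DDoS attack) = 0.81·0.8 + 0.85·0.2
        = 0.648000 + 0.170000 = 0.818000
Keeping only the upstream ISP outage-present terms gives 0.170000, so
  P(upstream ISP outage | latency alert, misconfigured router, DDoS attack) = 0.170000 / 0.818000 ≈ 0.2078

P(upstream ISP outage | latency alert, misconfigured router, DDoS attack) ≈ 0.2078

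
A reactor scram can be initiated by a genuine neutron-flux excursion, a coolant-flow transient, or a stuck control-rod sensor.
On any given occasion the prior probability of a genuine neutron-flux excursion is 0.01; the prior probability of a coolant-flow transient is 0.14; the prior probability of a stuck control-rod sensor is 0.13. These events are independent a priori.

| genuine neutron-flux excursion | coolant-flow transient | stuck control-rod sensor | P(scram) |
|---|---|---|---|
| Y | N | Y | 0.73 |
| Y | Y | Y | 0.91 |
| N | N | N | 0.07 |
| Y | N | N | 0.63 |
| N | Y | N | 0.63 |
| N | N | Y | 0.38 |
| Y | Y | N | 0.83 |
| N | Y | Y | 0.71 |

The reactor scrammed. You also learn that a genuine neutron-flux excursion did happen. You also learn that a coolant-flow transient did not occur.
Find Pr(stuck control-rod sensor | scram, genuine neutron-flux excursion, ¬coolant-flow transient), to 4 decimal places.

Pr(stuck control-rod sensor | scram, genuine neutron-flux excursion, ¬coolant-flow transient) ≈ 0.1476

Sum P(scram|·) weighted by the priors over both values of stuck control-rod sensor:
  P(scram | genuine neutron-flux excursion, ¬coolant-flow transient) = 0.63*0.87 + 0.73*0.13
        = 0.548100 + 0.094900 = 0.643000
The terms with stuck control-rod sensor present sum to 0.094900, so
  P(stuck control-rod sensor | scram, genuine neutron-flux excursion, ¬coolant-flow transient) = 0.094900 / 0.643000 ≈ 0.1476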